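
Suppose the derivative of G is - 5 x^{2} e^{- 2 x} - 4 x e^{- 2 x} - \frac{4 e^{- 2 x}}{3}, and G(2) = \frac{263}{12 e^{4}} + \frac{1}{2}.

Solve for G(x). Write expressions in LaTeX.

G(x) = \frac{\left(30 x^{2} + 54 x + 6 e^{2 x} + 35\right) e^{- 2 x}}{12}

Recognize the product-rule pattern: G'(x) = u'v + uv' with u = \frac{5 x^{2}}{2} + \frac{9 x}{2} + \frac{35}{12}, v = e^{- 2 x}, so integration by parts undoes it.
A general antiderivative is \frac{\left(30 x^{2} + 54 x + 35\right) e^{- 2 x}}{12} + C.
The condition gives C = \frac{263}{12 e^{4}} + \frac{1}{2} - (\frac{263}{12 e^{4}}) = \frac{1}{2}.
So G(x) = \frac{\left(30 x^{2} + 54 x + 6 e^{2 x} + 35\right) e^{- 2 x}}{12}.
Check: d/dx[\frac{\left(30 x^{2} + 54 x + 6 e^{2 x} + 35\right) e^{- 2 x}}{12}] = \frac{\left(- 15 x^{2} - 12 x - 4\right) e^{- 2 x}}{3}, which equals G'(x).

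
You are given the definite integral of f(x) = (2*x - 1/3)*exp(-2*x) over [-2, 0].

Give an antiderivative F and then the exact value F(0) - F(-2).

Antiderivative: F(x) = (-3*x - 1)*exp(-2*x)/3; value = -5*exp(4)/3 - 1/3

f has the shape u'v + uv' for u = -x - 1/3 and v = exp(-2*x) — it is the derivative of the product u*v.
F(x) = (-3*x - 1)*exp(-2*x)/3 is an antiderivative of f.
Check: d/dx[(-3*x - 1)*exp(-2*x)/3] = (6*x - 1)*exp(-2*x)/3, which equals f(x).
F(0) = -1/3; F(-2) = 5*exp(4)/3.
Integral = F(0) - F(-2) = -5*exp(4)/3 - 1/3.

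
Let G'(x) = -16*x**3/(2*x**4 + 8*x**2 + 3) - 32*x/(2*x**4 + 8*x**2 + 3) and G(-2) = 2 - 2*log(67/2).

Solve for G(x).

G'(x) matches the chain-rule pattern g'(h)*h' with inner function h(x) = x**4 + 4*x**2 + 3/2; substituting u = h(x) collapses the integral.
A general antiderivative is -2*log(x**4 + 4*x**2 + 3/2) + C.
The condition gives C = 2 - 2*log(67/2) - (-2*log(67/2)) = 2.
So G(x) = 2*(1 - log(x**4 + 4*x**2 + 3/2)).
Check: d/dx[2*(1 - log(x**4 + 4*x**2 + 3/2))] = (-16*x**3 - 32*x)/(2*x**4 + 8*x**2 + 3), which equals G'(x).

G(x) = 2*(1 - log(x**4 + 4*x**2 + 3/2))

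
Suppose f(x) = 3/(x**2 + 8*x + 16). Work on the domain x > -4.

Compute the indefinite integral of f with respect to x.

Differentiate the proposed F(x) back; it has to land on f(x) exactly.
Check: d/dx[-3/(x + 4)] = 3/(x**2 + 8*x + 16) = f(x).

F(x) = -3/(x + 4) + C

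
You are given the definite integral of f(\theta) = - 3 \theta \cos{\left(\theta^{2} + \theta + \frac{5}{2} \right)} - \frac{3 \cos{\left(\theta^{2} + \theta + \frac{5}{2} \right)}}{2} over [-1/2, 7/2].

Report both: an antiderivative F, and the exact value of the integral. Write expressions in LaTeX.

f matches the chain-rule pattern g'(h)*h' with inner function h(\theta) = \theta^{2} + \theta + \frac{5}{2}; substituting u = h(\theta) collapses the integral.
F(\theta) = - \frac{3 \sin{\left(\theta^{2} + \theta + \frac{5}{2} \right)}}{2} is an antiderivative of f.
Check: d/d\theta[- \frac{3 \sin{\left(\theta^{2} + \theta + \frac{5}{2} \right)}}{2}] = - 3 \theta \cos{\left(\theta^{2} + \theta + \frac{5}{2} \right)} - \frac{3 \cos{\left(\theta^{2} + \theta + \frac{5}{2} \right)}}{2} = f(\theta).
F(7/2) = - \frac{3 \sin{\left(\frac{73}{4} \right)}}{2}; F(-1/2) = - \frac{3 \sin{\left(\frac{9}{4} \right)}}{2}.
Integral = F(7/2) - F(-1/2) = - \frac{3 \sin{\left(\frac{73}{4} \right)}}{2} + \frac{3 \sin{\left(\frac{9}{4} \right)}}{2}.

Antiderivative: F(\theta) = - \frac{3 \sin{\left(\theta^{2} + \theta + \frac{5}{2} \right)}}{2}; value = - \frac{3 \sin{\left(\frac{73}{4} \right)}}{2} + \frac{3 \sin{\left(\frac{9}{4} \right)}}{2}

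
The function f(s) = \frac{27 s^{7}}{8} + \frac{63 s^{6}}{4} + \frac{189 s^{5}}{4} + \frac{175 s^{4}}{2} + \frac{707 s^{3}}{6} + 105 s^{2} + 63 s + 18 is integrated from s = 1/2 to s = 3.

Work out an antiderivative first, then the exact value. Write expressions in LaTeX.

The substitution u = - \frac{3 s^{2}}{4} - s - \frac{3}{2} works: f is exactly (dF/du)*(du/ds) for that inner function.
F(s) = \frac{27 s^{8}}{64} + \frac{9 s^{7}}{4} + \frac{63 s^{6}}{8} + \frac{35 s^{5}}{2} + \frac{707 s^{4}}{24} + 35 s^{3} + \frac{63 s^{2}}{2} + 18 s is an antiderivative of f.
Check: d/ds[\frac{27 s^{8}}{64} + \frac{9 s^{7}}{4} + \frac{63 s^{6}}{8} + \frac{35 s^{5}}{2} + \frac{707 s^{4}}{24} + 35 s^{3} + \frac{63 s^{2}}{2} + 18 s] = \frac{27 s^{7}}{8} + \frac{63 s^{6}}{4} + \frac{189 s^{5}}{4} + \frac{175 s^{4}}{2} + \frac{707 s^{3}}{6} + 105 s^{2} + 63 s + 18 = f(s).
F(3) = \frac{1366443}{64}; F(1/2) = \frac{1168849}{49152}.
Integral = F(3) - F(1/2) = \frac{1048259375}{49152}.

Antiderivative: F(s) = \frac{27 s^{8}}{64} + \frac{9 s^{7}}{4} + \frac{63 s^{6}}{8} + \frac{35 s^{5}}{2} + \frac{707 s^{4}}{24} + 35 s^{3} + \frac{63 s^{2}}{2} + 18 s; value = \frac{1048259375}{49152}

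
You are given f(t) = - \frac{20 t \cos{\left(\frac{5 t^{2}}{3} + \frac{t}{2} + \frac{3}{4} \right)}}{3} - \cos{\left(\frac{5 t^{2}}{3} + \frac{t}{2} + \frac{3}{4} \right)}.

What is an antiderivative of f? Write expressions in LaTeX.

An antiderivative is F(t) = - 2 \sin{\left(\frac{5 t^{2}}{3} + \frac{t}{2} + \frac{3}{4} \right)}.

f matches the chain-rule pattern g'(h)*h' with inner function h(t) = \frac{5 t^{2}}{3} + \frac{t}{2} + \frac{3}{4}; substituting u = h(t) collapses the integral.
Check: d/dt[- 2 \sin{\left(\frac{5 t^{2}}{3} + \frac{t}{2} + \frac{3}{4} \right)}] = - \frac{20 t \cos{\left(\frac{5 t^{2}}{3} + \frac{t}{2} + \frac{3}{4} \right)}}{3} - \cos{\left(\frac{5 t^{2}}{3} + \frac{t}{2} + \frac{3}{4} \right)} = f(t).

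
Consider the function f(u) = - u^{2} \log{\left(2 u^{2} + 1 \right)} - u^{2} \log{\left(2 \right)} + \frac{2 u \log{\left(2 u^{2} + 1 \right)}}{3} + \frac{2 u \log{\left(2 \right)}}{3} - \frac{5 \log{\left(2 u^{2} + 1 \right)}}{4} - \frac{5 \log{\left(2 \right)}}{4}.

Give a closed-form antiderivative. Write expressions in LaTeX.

An antiderivative is F(u) = - \frac{12 u^{3} \log{\left(4 u^{2} + 2 \right)} - 8 u^{3} - 12 u^{2} \log{\left(4 u^{2} + 2 \right)} + 12 u^{2} + 45 u \log{\left(4 u^{2} + 2 \right)} - 78 u - 6 \log{\left(u^{2} + \frac{1}{2} \right)} + 39 \sqrt{2} \operatorname{atan}{\left(\sqrt{2} u \right)}}{36}.

The integrand splits into summands that can be handled one at a time.
Check: d/du[- \frac{12 u^{3} \log{\left(4 u^{2} + 2 \right)} - 8 u^{3} - 12 u^{2} \log{\left(4 u^{2} + 2 \right)} + 12 u^{2} + 45 u \log{\left(4 u^{2} + 2 \right)} - 78 u - 6 \log{\left(u^{2} + \frac{1}{2} \right)} + 39 \sqrt{2} \operatorname{atan}{\left(\sqrt{2} u \right)}}{36}] = - u^{2} \log{\left(2 u^{2} + 1 \right)} - u^{2} \log{\left(2 \right)} + \frac{2 u \log{\left(2 u^{2} + 1 \right)}}{3} + \frac{2 u \log{\left(2 \right)}}{3} - \frac{5 \log{\left(2 u^{2} + 1 \right)}}{4} - \frac{5 \log{\left(2 \right)}}{4} = f(u).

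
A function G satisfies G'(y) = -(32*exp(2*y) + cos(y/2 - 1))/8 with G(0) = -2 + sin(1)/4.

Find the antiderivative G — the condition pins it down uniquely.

G(y) = -2*exp(2*y) - sin(y/2 - 1)/4

Differentiate the proposed G(y) back; it has to land on the given G'(y).
A general antiderivative is -2*exp(2*y) - sin(y/2 - 1)/4 + C.
The condition gives C = -2 + sin(1)/4 - (-2 + sin(1)/4) = 0.
So G(y) = -2*exp(2*y) - sin(y/2 - 1)/4.
Check: d/dy[-2*exp(2*y) - sin(y/2 - 1)/4] = -4*exp(2*y) - cos(y/2 - 1)/8, which equals G'(y).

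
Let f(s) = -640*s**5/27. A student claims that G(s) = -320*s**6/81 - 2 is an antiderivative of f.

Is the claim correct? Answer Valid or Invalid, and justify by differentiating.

d/ds[G] = -640*s**5/27
This equals f(s) exactly, so the claim holds.

Valid: G'(s) = f(s).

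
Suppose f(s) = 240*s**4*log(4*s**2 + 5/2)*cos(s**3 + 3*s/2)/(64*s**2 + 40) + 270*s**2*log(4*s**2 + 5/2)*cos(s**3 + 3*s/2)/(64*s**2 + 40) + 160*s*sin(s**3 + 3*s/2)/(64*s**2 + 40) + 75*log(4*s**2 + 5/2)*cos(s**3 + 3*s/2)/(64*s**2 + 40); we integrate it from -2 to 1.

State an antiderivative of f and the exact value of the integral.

Recognize the product-rule pattern: f = u'v + uv' with u = 5*log(4*s**2 + 5/2)/4, v = sin(s**3 + 3*s/2), so integration by parts undoes it.
F(s) = 5*log(4*s**2 + 5/2)*sin(s**3 + 3*s/2)/4 is an antiderivative of f.
Check: d/ds[5*log(4*s**2 + 5/2)*sin(s**3 + 3*s/2)/4] = (240*s**4*log(4*s**2 + 5/2)*cos(s**3 + 3*s/2) + 270*s**2*log(4*s**2 + 5/2)*cos(s**3 + 3*s/2) + 160*s*sin(s**3 + 3*s/2) + 75*log(4*s**2 + 5/2)*cos(s**3 + 3*s/2))/(64*s**2 + 40), which equals f(s).
F(1) = 5*log(13/2)*sin(5/2)/4; F(-2) = -5*log(37/2)*sin(11)/4.
Integral = F(1) - F(-2) = 5*log(37/2)*sin(11)/4 + 5*log(13/2)*sin(5/2)/4.

Antiderivative: F(s) = 5*log(4*s**2 + 5/2)*sin(s**3 + 3*s/2)/4; value = 5*log(37/2)*sin(11)/4 + 5*log(13/2)*sin(5/2)/4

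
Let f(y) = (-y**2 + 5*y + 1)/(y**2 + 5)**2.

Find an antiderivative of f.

For F(y) to be correct the identity F'(y) - f(y) = 0 must hold.
Check: d/dy[-(4*sqrt(5)*y**2*atan(sqrt(5)*y/5) - 30*y + 20*sqrt(5)*atan(sqrt(5)*y/5) + 125)/(50*(y**2 + 5))] = (-y**2 + 5*y + 1)/(y**4 + 10*y**2 + 25), which equals f(y).

An antiderivative is F(y) = -(4*sqrt(5)*y**2*atan(sqrt(5)*y/5) - 30*y + 20*sqrt(5)*atan(sqrt(5)*y/5) + 125)/(50*(y**2 + 5)).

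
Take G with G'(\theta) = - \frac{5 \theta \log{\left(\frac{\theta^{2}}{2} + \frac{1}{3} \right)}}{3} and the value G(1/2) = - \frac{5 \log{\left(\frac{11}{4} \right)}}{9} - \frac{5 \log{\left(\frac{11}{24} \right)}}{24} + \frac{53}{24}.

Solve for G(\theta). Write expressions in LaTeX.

The proposed G(\theta) is checked by its d/d\theta: the result must match the given G'(\theta).
A general antiderivative is - \frac{5 \theta^{2} \log{\left(\frac{\theta^{2}}{2} + \frac{1}{3} \right)}}{6} + \frac{5 \theta^{2}}{6} - \frac{5 \log{\left(3 \theta^{2} + 2 \right)}}{9} + C.
The condition gives C = - \frac{5 \log{\left(\frac{11}{4} \right)}}{9} - \frac{5 \log{\left(\frac{11}{24} \right)}}{24} + \frac{53}{24} - (- \frac{5 \log{\left(\frac{11}{4} \right)}}{9} - \frac{5 \log{\left(\frac{11}{24} \right)}}{24} + \frac{5}{24}) = 2.
So G(\theta) = - \frac{5 \theta^{2} \log{\left(\frac{\theta^{2}}{2} + \frac{1}{3} \right)}}{6} + \frac{5 \theta^{2}}{6} - \frac{5 \log{\left(3 \theta^{2} + 2 \right)}}{9} + 2.
Check: d/d\theta[- \frac{5 \theta^{2} \log{\left(\frac{\theta^{2}}{2} + \frac{1}{3} \right)}}{6} + \frac{5 \theta^{2}}{6} - \frac{5 \log{\left(3 \theta^{2} + 2 \right)}}{9} + 2] = - \frac{5 \theta \log{\left(3 \theta^{2} + 2 \right)}}{3} + \frac{5 \theta \log{\left(6 \right)}}{3}, which equals G'(\theta).

G(\theta) = - \frac{5 \theta^{2} \log{\left(\frac{\theta^{2}}{2} + \frac{1}{3} \right)}}{6} + \frac{5 \theta^{2}}{6} - \frac{5 \log{\left(3 \theta^{2} + 2 \right)}}{9} + 2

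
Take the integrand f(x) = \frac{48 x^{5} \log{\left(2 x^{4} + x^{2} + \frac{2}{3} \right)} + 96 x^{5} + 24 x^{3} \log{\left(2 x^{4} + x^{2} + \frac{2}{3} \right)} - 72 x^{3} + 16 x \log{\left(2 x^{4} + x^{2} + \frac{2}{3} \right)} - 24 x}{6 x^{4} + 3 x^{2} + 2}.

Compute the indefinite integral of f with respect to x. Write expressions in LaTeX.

f has the shape u'v + uv' for u = 4 x^{2} - 4 and v = \log{\left(2 x^{4} + x^{2} + \frac{2}{3} \right)} — it is the derivative of the product u*v.
Check: d/dx[2 \left(2 x^{2} - 2\right) \log{\left(2 x^{4} + x^{2} + \frac{2}{3} \right)}] = \frac{48 x^{5} \log{\left(2 x^{4} + x^{2} + \frac{2}{3} \right)} + 96 x^{5} + 24 x^{3} \log{\left(2 x^{4} + x^{2} + \frac{2}{3} \right)} - 72 x^{3} + 16 x \log{\left(2 x^{4} + x^{2} + \frac{2}{3} \right)} - 24 x}{6 x^{4} + 3 x^{2} + 2} = f(x).

F(x) = 2 \left(2 x^{2} - 2\right) \log{\left(2 x^{4} + x^{2} + \frac{2}{3} \right)} + C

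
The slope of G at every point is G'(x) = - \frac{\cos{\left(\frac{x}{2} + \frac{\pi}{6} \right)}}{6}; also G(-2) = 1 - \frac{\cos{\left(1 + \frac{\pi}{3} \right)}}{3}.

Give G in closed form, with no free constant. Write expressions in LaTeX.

G(x) = 1 - \frac{\sin{\left(\frac{x}{2} + \frac{\pi}{6} \right)}}{3}

Whatever form G(x) takes, its d/dx must return the stated G'(x).
A general antiderivative is - \frac{\sin{\left(\frac{x}{2} + \frac{\pi}{6} \right)}}{3} + C.
The condition gives C = 1 - \frac{\cos{\left(1 + \frac{\pi}{3} \right)}}{3} - (- \frac{\cos{\left(1 + \frac{\pi}{3} \right)}}{3}) = 1.
So G(x) = 1 - \frac{\sin{\left(\frac{x}{2} + \frac{\pi}{6} \right)}}{3}.
Check: d/dx[1 - \frac{\sin{\left(\frac{x}{2} + \frac{\pi}{6} \right)}}{3}] = - \frac{\cos{\left(\frac{x}{2} + \frac{\pi}{6} \right)}}{6} = G'(x).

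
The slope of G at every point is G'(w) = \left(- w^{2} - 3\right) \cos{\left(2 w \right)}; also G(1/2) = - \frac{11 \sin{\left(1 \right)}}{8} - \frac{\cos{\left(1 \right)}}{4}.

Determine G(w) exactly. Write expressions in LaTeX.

G(w) = - \frac{w^{2} \sin{\left(2 w \right)}}{2} - \frac{w \cos{\left(2 w \right)}}{2} - \frac{5 \sin{\left(2 w \right)}}{4}

For G(w) to be correct, d/dw[G] must agree with the stated G'(w) identically.
A general antiderivative is - \frac{w^{2} \sin{\left(2 w \right)}}{2} - \frac{w \cos{\left(2 w \right)}}{2} - \frac{5 \sin{\left(2 w \right)}}{4} + C.
The condition gives C = - \frac{11 \sin{\left(1 \right)}}{8} - \frac{\cos{\left(1 \right)}}{4} - (- \frac{11 \sin{\left(1 \right)}}{8} - \frac{\cos{\left(1 \right)}}{4}) = 0.
So G(w) = - \frac{w^{2} \sin{\left(2 w \right)}}{2} - \frac{w \cos{\left(2 w \right)}}{2} - \frac{5 \sin{\left(2 w \right)}}{4}.
Check: d/dw[- \frac{w^{2} \sin{\left(2 w \right)}}{2} - \frac{w \cos{\left(2 w \right)}}{2} - \frac{5 \sin{\left(2 w \right)}}{4}] = - w^{2} \cos{\left(2 w \right)} - 3 \cos{\left(2 w \right)}, which equals G'(w).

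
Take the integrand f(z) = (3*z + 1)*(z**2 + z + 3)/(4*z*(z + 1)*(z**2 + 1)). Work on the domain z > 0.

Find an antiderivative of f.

An antiderivative is F(z) = (-3*log(z**2 + 1) + 6*log(z**2 + z) + 8*atan(z))/8.

The denominator factors as 4*z*(z + 1)*(z**2 + 1); partial fractions split f into directly integrable pieces: -(3*z - 4)/(4*(z**2 + 1)) + 3/(4*(z + 1)) + 3/(4*z).
Check: d/dz[(-3*log(z**2 + 1) + 6*log(z**2 + z) + 8*atan(z))/8] = (3*z**3 + 4*z**2 + 10*z + 3)/(4*z**4 + 4*z**3 + 4*z**2 + 4*z), which equals f(z).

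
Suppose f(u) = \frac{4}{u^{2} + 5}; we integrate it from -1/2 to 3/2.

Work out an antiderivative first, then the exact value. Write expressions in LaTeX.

Antiderivative: F(u) = \frac{4 \sqrt{5} \operatorname{atan}{\left(\frac{\sqrt{5} u}{5} \right)}}{5}; value = \frac{4 \sqrt{5} \operatorname{atan}{\left(\frac{\sqrt{5}}{10} \right)}}{5} + \frac{4 \sqrt{5} \operatorname{atan}{\left(\frac{3 \sqrt{5}}{10} \right)}}{5}

Recover f(u) by differentiating a candidate F(u); any mismatch rules it out.
F(u) = \frac{4 \sqrt{5} \operatorname{atan}{\left(\frac{\sqrt{5} u}{5} \right)}}{5} is an antiderivative of f.
Check: d/du[\frac{4 \sqrt{5} \operatorname{atan}{\left(\frac{\sqrt{5} u}{5} \right)}}{5}] = \frac{4}{u^{2} + 5} = f(u).
F(3/2) = \frac{4 \sqrt{5} \operatorname{atan}{\left(\frac{3 \sqrt{5}}{10} \right)}}{5}; F(-1/2) = - \frac{4 \sqrt{5} \operatorname{atan}{\left(\frac{\sqrt{5}}{10} \right)}}{5}.
Integral = F(3/2) - F(-1/2) = \frac{4 \sqrt{5} \operatorname{atan}{\left(\frac{\sqrt{5}}{10} \right)}}{5} + \frac{4 \sqrt{5} \operatorname{atan}{\left(\frac{3 \sqrt{5}}{10} \right)}}{5}.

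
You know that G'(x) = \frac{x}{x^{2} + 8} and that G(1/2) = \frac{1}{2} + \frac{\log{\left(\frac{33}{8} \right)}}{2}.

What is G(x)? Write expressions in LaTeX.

G'(x) matches the chain-rule pattern g'(h)*h' with inner function h(x) = \frac{x^{2}}{2} + 4; substituting u = h(x) collapses the integral.
A general antiderivative is \frac{\log{\left(\frac{x^{2}}{2} + 4 \right)}}{2} + C.
The condition gives C = \frac{1}{2} + \frac{\log{\left(\frac{33}{8} \right)}}{2} - (\frac{\log{\left(\frac{33}{8} \right)}}{2}) = \frac{1}{2}.
So G(x) = \frac{\log{\left(\frac{x^{2}}{2} + 4 \right)} + 1}{2}.
Check: d/dx[\frac{\log{\left(\frac{x^{2}}{2} + 4 \right)} + 1}{2}] = \frac{x}{x^{2} + 8} = G'(x).

G(x) = \frac{\log{\left(\frac{x^{2}}{2} + 4 \right)} + 1}{2}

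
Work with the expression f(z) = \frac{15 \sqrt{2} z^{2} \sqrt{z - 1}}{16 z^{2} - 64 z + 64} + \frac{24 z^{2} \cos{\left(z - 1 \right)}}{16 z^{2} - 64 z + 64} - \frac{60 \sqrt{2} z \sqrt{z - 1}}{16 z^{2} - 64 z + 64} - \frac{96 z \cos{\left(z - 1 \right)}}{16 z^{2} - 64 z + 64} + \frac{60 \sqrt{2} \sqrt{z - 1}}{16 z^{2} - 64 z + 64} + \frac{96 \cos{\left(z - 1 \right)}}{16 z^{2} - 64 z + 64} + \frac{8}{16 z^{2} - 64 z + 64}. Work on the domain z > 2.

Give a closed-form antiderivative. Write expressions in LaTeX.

An antiderivative is F(z) = \frac{5 z \sqrt{\frac{z}{2} - \frac{1}{2}}}{4} - \frac{5 \sqrt{\frac{z}{2} - \frac{1}{2}}}{4} + \frac{3 \sin{\left(z - 1 \right)}}{2} - \frac{1}{2 z - 4}.

The integrand splits into summands that can be handled one at a time.
Check: d/dz[\frac{5 z \sqrt{\frac{z}{2} - \frac{1}{2}}}{4} - \frac{5 \sqrt{\frac{z}{2} - \frac{1}{2}}}{4} + \frac{3 \sin{\left(z - 1 \right)}}{2} - \frac{1}{2 z - 4}] = \frac{15 \sqrt{2} z^{3} + 24 z^{2} \sqrt{z - 1} \cos{\left(z - 1 \right)} - 75 \sqrt{2} z^{2} - 96 z \sqrt{z - 1} \cos{\left(z - 1 \right)} + 120 \sqrt{2} z + 96 \sqrt{z - 1} \cos{\left(z - 1 \right)} + 8 \sqrt{z - 1} - 60 \sqrt{2}}{16 z^{2} \sqrt{z - 1} - 64 z \sqrt{z - 1} + 64 \sqrt{z - 1}}, which equals f(z).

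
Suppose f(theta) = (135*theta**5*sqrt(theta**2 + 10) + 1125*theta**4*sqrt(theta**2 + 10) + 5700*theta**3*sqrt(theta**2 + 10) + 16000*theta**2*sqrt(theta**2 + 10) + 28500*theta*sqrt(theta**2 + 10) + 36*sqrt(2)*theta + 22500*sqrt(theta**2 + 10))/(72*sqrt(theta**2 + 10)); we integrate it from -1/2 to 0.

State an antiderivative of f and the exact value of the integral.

Since d/dtheta undoes antidifferentiation here, F'(theta) = f(theta) is required of F(theta).
F(theta) = 5*theta**6/16 + 25*theta**5/8 + 475*theta**4/24 + 2000*theta**3/27 + 2375*theta**2/12 + 625*theta/2 + sqrt(theta**2/2 + 5) is an antiderivative of f.
Check: d/dtheta[5*theta**6/16 + 25*theta**5/8 + 475*theta**4/24 + 2000*theta**3/27 + 2375*theta**2/12 + 625*theta/2 + sqrt(theta**2/2 + 5)] = (135*theta**5*sqrt(theta**2 + 10) + 1125*theta**4*sqrt(theta**2 + 10) + 5700*theta**3*sqrt(theta**2 + 10) + 16000*theta**2*sqrt(theta**2 + 10) + 28500*theta*sqrt(theta**2 + 10) + 36*sqrt(2)*theta + 22500*sqrt(theta**2 + 10))/(72*sqrt(theta**2 + 10)) = f(theta).
F(0) = sqrt(5); F(-1/2) = -3176365/27648 + sqrt(82)/4.
Integral = F(0) - F(-1/2) = -sqrt(82)/4 + sqrt(5) + 3176365/27648.

Antiderivative: F(theta) = 5*theta**6/16 + 25*theta**5/8 + 475*theta**4/24 + 2000*theta**3/27 + 2375*theta**2/12 + 625*theta/2 + sqrt(theta**2/2 + 5); value = -sqrt(82)/4 + sqrt(5) + 3176365/27648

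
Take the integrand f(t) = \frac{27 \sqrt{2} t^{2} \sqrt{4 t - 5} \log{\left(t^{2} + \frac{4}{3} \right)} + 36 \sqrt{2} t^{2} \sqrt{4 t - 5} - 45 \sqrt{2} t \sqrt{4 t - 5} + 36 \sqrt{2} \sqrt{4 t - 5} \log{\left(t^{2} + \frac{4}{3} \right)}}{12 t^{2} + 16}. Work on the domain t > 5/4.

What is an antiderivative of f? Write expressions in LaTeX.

An antiderivative is F(t) = 3 t \sqrt{2 t - \frac{5}{2}} \log{\left(t^{2} + \frac{4}{3} \right)} - \frac{15 \sqrt{2 t - \frac{5}{2}} \log{\left(t^{2} + \frac{4}{3} \right)}}{4}.

Recognize the product-rule pattern: f = u'v + uv' with u = \frac{3 \left(2 t - \frac{5}{2}\right)^{\frac{3}{2}}}{2}, v = \log{\left(t^{2} + \frac{4}{3} \right)}, so integration by parts undoes it.
Check: d/dt[3 t \sqrt{2 t - \frac{5}{2}} \log{\left(t^{2} + \frac{4}{3} \right)} - \frac{15 \sqrt{2 t - \frac{5}{2}} \log{\left(t^{2} + \frac{4}{3} \right)}}{4}] = \frac{108 \sqrt{2} t^{3} \log{\left(t^{2} + \frac{4}{3} \right)} + 144 \sqrt{2} t^{3} - 135 \sqrt{2} t^{2} \log{\left(t^{2} + \frac{4}{3} \right)} - 360 \sqrt{2} t^{2} + 144 \sqrt{2} t \log{\left(t^{2} + \frac{4}{3} \right)} + 225 \sqrt{2} t - 180 \sqrt{2} \log{\left(t^{2} + \frac{4}{3} \right)}}{12 t^{2} \sqrt{4 t - 5} + 16 \sqrt{4 t - 5}}, which equals f(t).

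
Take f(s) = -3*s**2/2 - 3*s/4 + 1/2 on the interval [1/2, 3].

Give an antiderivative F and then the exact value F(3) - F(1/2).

The integrand splits into summands that can be handled one at a time.
F(s) = s*(-4*s**2 - 3*s + 4)/8 is an antiderivative of f.
Check: d/ds[s*(-4*s**2 - 3*s + 4)/8] = -3*s**2/2 - 3*s/4 + 1/2 = f(s).
F(3) = -123/8; F(1/2) = 3/32.
Integral = F(3) - F(1/2) = -495/32.

Antiderivative: F(s) = s*(-4*s**2 - 3*s + 4)/8; value = -495/32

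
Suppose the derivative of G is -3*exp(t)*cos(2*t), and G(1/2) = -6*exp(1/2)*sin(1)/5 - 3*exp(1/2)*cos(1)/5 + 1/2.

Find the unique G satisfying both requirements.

Any candidate G(t) must reproduce the stated G'(t) exactly.
A general antiderivative is -6*exp(t)*sin(2*t)/5 - 3*exp(t)*cos(2*t)/5 + C.
The condition gives C = -6*exp(1/2)*sin(1)/5 - 3*exp(1/2)*cos(1)/5 + 1/2 - (-6*exp(1/2)*sin(1)/5 - 3*exp(1/2)*cos(1)/5) = 1/2.
So G(t) = -6*exp(t)*sin(2*t)/5 - 3*exp(t)*cos(2*t)/5 + 1/2.
Check: d/dt[-6*exp(t)*sin(2*t)/5 - 3*exp(t)*cos(2*t)/5 + 1/2] = -3*exp(t)*cos(2*t) = G'(t).

G(t) = -6*exp(t)*sin(2*t)/5 - 3*exp(t)*cos(2*t)/5 + 1/2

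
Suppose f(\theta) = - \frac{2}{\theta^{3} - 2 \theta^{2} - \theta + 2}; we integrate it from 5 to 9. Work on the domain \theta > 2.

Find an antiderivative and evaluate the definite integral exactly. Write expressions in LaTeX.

Antiderivative: F(\theta) = - \frac{2 \log{\left(\theta - 2 \right)} - 3 \log{\left(\theta - 1 \right)} + \log{\left(\theta + 1 \right)}}{3}; value = - \log{\left(4 \right)} - \frac{2 \log{\left(7 \right)}}{3} - \frac{\log{\left(10 \right)}}{3} + \frac{\log{\left(6 \right)}}{3} + \frac{2 \log{\left(3 \right)}}{3} + \log{\left(8 \right)}

The denominator factors as \left(\theta - 2\right) \left(\theta - 1\right) \left(\theta + 1\right); partial fractions split f into directly integrable pieces: - \frac{1}{3 \left(\theta + 1\right)} + \frac{1}{\theta - 1} - \frac{2}{3 \left(\theta - 2\right)}.
F(\theta) = - \frac{2 \log{\left(\theta - 2 \right)} - 3 \log{\left(\theta - 1 \right)} + \log{\left(\theta + 1 \right)}}{3} is an antiderivative of f.
Check: d/d\theta[- \frac{2 \log{\left(\theta - 2 \right)} - 3 \log{\left(\theta - 1 \right)} + \log{\left(\theta + 1 \right)}}{3}] = - \frac{2}{\theta^{3} - 2 \theta^{2} - \theta + 2} = f(\theta).
F(9) = - \frac{2 \log{\left(7 \right)}}{3} - \frac{\log{\left(10 \right)}}{3} + \log{\left(8 \right)}; F(5) = - \frac{2 \log{\left(3 \right)}}{3} - \frac{\log{\left(6 \right)}}{3} + \log{\left(4 \right)}.
Integral = F(9) - F(5) = - \log{\left(4 \right)} - \frac{2 \log{\left(7 \right)}}{3} - \frac{\log{\left(10 \right)}}{3} + \frac{\log{\left(6 \right)}}{3} + \frac{2 \log{\left(3 \right)}}{3} + \log{\left(8 \right)}.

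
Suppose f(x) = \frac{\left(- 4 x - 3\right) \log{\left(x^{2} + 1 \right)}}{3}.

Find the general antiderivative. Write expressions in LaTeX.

F(x) = \frac{2 x^{2} + x \left(- 2 x - 3\right) \log{\left(x^{2} + 1 \right)} + 6 x - 2 \log{\left(x^{2} + 1 \right)} - 6 \operatorname{atan}{\left(x \right)}}{3} + C

An antiderivative F(x) passes only if d/dx[F] lands on f(x) exactly.
Check: d/dx[\frac{2 x^{2} + x \left(- 2 x - 3\right) \log{\left(x^{2} + 1 \right)} + 6 x - 2 \log{\left(x^{2} + 1 \right)} - 6 \operatorname{atan}{\left(x \right)}}{3}] = - \frac{4 x \log{\left(x^{2} + 1 \right)}}{3} - \log{\left(x^{2} + 1 \right)}, which equals f(x).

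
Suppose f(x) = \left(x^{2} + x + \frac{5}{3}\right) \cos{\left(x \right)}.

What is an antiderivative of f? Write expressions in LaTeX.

A first test for any F(x): its x-derivative must equal f(x) identically.
Check: d/dx[x^{2} \sin{\left(x \right)} + x \sin{\left(x \right)} + 2 x \cos{\left(x \right)} - \frac{\sin{\left(x \right)}}{3} + \cos{\left(x \right)}] = x^{2} \cos{\left(x \right)} + x \cos{\left(x \right)} + \frac{5 \cos{\left(x \right)}}{3}, which equals f(x).

An antiderivative is F(x) = x^{2} \sin{\left(x \right)} + x \sin{\left(x \right)} + 2 x \cos{\left(x \right)} - \frac{\sin{\left(x \right)}}{3} + \cos{\left(x \right)}.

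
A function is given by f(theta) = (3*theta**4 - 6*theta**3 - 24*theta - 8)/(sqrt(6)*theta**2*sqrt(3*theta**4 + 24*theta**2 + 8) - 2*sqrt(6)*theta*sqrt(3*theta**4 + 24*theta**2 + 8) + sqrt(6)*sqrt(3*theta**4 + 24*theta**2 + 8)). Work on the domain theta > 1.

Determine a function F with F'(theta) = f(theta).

An antiderivative is F(theta) = 2*sqrt(theta**4/2 + 4*theta**2 + 4/3)/(2*theta - 2).

f has the shape u'v + uv' for u = 2/(2*theta - 2) and v = sqrt(theta**4/2 + 4*theta**2 + 4/3) — it is the derivative of the product u*v.
Check: d/dtheta[2*sqrt(theta**4/2 + 4*theta**2 + 4/3)/(2*theta - 2)] = (3*theta**4 - 6*theta**3 - 24*theta - 8)/(sqrt(6)*theta**2*sqrt(3*theta**4 + 24*theta**2 + 8) - 2*sqrt(6)*theta*sqrt(3*theta**4 + 24*theta**2 + 8) + sqrt(6)*sqrt(3*theta**4 + 24*theta**2 + 8)) = f(theta).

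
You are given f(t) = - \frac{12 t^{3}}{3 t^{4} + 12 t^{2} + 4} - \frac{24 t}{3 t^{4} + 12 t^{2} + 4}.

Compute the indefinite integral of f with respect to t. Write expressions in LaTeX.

F(t) = - \log{\left(\frac{t^{4}}{2} + 2 t^{2} + \frac{2}{3} \right)} + C

The substitution u = \frac{t^{4}}{2} + 2 t^{2} + \frac{2}{3} works: f is exactly (dF/du)*(du/dt) for that inner function.
Check: d/dt[- \log{\left(\frac{t^{4}}{2} + 2 t^{2} + \frac{2}{3} \right)}] = \frac{- 12 t^{3} - 24 t}{3 t^{4} + 12 t^{2} + 4}, which equals f(t).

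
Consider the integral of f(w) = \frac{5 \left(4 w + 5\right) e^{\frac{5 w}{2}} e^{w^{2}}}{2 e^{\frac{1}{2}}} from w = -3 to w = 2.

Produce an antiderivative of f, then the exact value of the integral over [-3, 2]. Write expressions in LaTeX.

The substitution u = w^{2} + \frac{5 w}{2} - \frac{1}{2} works: f is exactly (dF/du)*(du/dw) for that inner function.
F(w) = 5 e^{w^{2} + \frac{5 w}{2} - \frac{1}{2}} is an antiderivative of f.
Check: d/dw[5 e^{w^{2} + \frac{5 w}{2} - \frac{1}{2}}] = \frac{10 w e^{\frac{5 w}{2}} e^{w^{2}}}{e^{\frac{1}{2}}} + \frac{25 e^{\frac{5 w}{2}} e^{w^{2}}}{2 e^{\frac{1}{2}}}, which equals f(w).
F(2) = 5 e^{\frac{17}{2}}; F(-3) = 5 e.
Integral = F(2) - F(-3) = - 5 e + 5 e^{\frac{17}{2}}.

Antiderivative: F(w) = 5 e^{w^{2} + \frac{5 w}{2} - \frac{1}{2}}; value = - 5 e + 5 e^{\frac{17}{2}}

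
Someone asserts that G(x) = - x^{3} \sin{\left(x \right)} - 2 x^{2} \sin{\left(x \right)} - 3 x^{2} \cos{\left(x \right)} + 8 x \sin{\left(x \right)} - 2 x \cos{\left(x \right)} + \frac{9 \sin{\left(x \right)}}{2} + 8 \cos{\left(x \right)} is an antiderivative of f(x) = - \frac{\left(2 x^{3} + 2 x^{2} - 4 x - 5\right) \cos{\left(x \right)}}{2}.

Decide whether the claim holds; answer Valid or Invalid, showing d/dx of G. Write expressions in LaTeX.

d/dx[G] = - x^{3} \cos{\left(x \right)} - 2 x^{2} \cos{\left(x \right)} - 2 x \sin{\left(x \right)} + 2 x \cos{\left(x \right)} + \frac{5 \cos{\left(x \right)}}{2}
d/dx[G] - f(x) = - x^{2} \cos{\left(x \right)} - 2 x \sin{\left(x \right)} != 0.

Invalid: d/dx[G] - f = - x^{2} \cos{\left(x \right)} - 2 x \sin{\left(x \right)}, which is not 0.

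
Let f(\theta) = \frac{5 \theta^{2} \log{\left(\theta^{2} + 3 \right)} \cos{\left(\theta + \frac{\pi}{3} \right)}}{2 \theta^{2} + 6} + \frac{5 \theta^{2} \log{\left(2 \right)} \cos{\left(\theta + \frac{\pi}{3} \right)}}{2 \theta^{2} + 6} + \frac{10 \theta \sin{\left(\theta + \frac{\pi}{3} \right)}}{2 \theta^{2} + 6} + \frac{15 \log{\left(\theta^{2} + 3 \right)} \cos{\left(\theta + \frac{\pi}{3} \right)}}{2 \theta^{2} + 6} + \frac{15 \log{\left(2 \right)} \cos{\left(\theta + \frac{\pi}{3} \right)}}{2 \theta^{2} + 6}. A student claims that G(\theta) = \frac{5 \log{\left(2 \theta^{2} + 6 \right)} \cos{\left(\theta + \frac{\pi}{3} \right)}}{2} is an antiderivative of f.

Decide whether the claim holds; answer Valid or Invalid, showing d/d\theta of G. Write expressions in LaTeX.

d/d\theta[G] = \frac{- 5 \theta^{2} \log{\left(\theta^{2} + 3 \right)} \sin{\left(\theta + \frac{\pi}{3} \right)} - 5 \theta^{2} \log{\left(2 \right)} \sin{\left(\theta + \frac{\pi}{3} \right)} + 10 \theta \cos{\left(\theta + \frac{\pi}{3} \right)} - 15 \log{\left(\theta^{2} + 3 \right)} \sin{\left(\theta + \frac{\pi}{3} \right)} - 15 \log{\left(2 \right)} \sin{\left(\theta + \frac{\pi}{3} \right)}}{2 \theta^{2} + 6}
d/d\theta[G] - f(\theta) = \frac{- 5 \theta^{2} \log{\left(\theta^{2} + 3 \right)} \sin{\left(\theta + \frac{\pi}{3} \right)} - 5 \theta^{2} \log{\left(\theta^{2} + 3 \right)} \cos{\left(\theta + \frac{\pi}{3} \right)} - 5 \theta^{2} \log{\left(2 \right)} \sin{\left(\theta + \frac{\pi}{3} \right)} - 5 \theta^{2} \log{\left(2 \right)} \cos{\left(\theta + \frac{\pi}{3} \right)} - 10 \theta \sin{\left(\theta + \frac{\pi}{3} \right)} + 10 \theta \cos{\left(\theta + \frac{\pi}{3} \right)} - 15 \log{\left(\theta^{2} + 3 \right)} \sin{\left(\theta + \frac{\pi}{3} \right)} - 15 \log{\left(\theta^{2} + 3 \right)} \cos{\left(\theta + \frac{\pi}{3} \right)} - 15 \log{\left(2 \right)} \sin{\left(\theta + \frac{\pi}{3} \right)} - 15 \log{\left(2 \right)} \cos{\left(\theta + \frac{\pi}{3} \right)}}{2 \theta^{2} + 6} != 0.

Invalid: d/d\theta[G] - f = \frac{- 5 \theta^{2} \log{\left(\theta^{2} + 3 \right)} \sin{\left(\theta + \frac{\pi}{3} \right)} - 5 \theta^{2} \log{\left(\theta^{2} + 3 \right)} \cos{\left(\theta + \frac{\pi}{3} \right)} - 5 \theta^{2} \log{\left(2 \right)} \sin{\left(\theta + \frac{\pi}{3} \right)} - 5 \theta^{2} \log{\left(2 \right)} \cos{\left(\theta + \frac{\pi}{3} \right)} - 10 \theta \sin{\left(\theta + \frac{\pi}{3} \right)} + 10 \theta \cos{\left(\theta + \frac{\pi}{3} \right)} - 15 \log{\left(\theta^{2} + 3 \right)} \sin{\left(\theta + \frac{\pi}{3} \right)} - 15 \log{\left(\theta^{2} + 3 \right)} \cos{\left(\theta + \frac{\pi}{3} \right)} - 15 \log{\left(2 \right)} \sin{\left(\theta + \frac{\pi}{3} \right)} - 15 \log{\left(2 \right)} \cos{\left(\theta + \frac{\pi}{3} \right)}}{2 \theta^{2} + 6}, which is not 0.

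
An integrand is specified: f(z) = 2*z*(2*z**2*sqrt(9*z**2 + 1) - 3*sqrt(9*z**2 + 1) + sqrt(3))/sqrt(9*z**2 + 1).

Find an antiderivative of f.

Differentiate the proposed F(z) back; it has to land on f(z) exactly.
Check: d/dz[(9*(3 - 2*z**2)**2 + 8*sqrt(3)*sqrt(9*z**2 + 1))/36] = (4*z**3*sqrt(9*z**2 + 1) - 6*z*sqrt(9*z**2 + 1) + 2*sqrt(3)*z)/sqrt(9*z**2 + 1), which equals f(z).

An antiderivative is F(z) = (9*(3 - 2*z**2)**2 + 8*sqrt(3)*sqrt(9*z**2 + 1))/36.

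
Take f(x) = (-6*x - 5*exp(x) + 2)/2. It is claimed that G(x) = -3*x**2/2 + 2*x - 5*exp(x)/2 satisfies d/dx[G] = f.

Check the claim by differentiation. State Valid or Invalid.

d/dx[G] = -3*x - 5*exp(x)/2 + 2
d/dx[G] - f(x) = 1 != 0.

Invalid: d/dx[G] - f = 1, which is not 0.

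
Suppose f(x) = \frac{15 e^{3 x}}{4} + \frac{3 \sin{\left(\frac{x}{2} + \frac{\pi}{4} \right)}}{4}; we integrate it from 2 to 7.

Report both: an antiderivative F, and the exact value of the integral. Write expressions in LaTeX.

Antiderivative: F(x) = - \frac{- 5 e^{3 x} + 6 \cos{\left(\frac{x}{2} + \frac{\pi}{4} \right)}}{4}; value = - \frac{5 e^{6}}{4} + \frac{3 \cos{\left(\frac{\pi}{4} + 1 \right)}}{2} - \frac{3 \cos{\left(\frac{\pi}{4} + \frac{7}{2} \right)}}{2} + \frac{5 e^{21}}{4}

Integrate term by term and add the pieces.
F(x) = - \frac{- 5 e^{3 x} + 6 \cos{\left(\frac{x}{2} + \frac{\pi}{4} \right)}}{4} is an antiderivative of f.
Check: d/dx[- \frac{- 5 e^{3 x} + 6 \cos{\left(\frac{x}{2} + \frac{\pi}{4} \right)}}{4}] = \frac{15 e^{3 x}}{4} + \frac{3 \sin{\left(\frac{x}{2} + \frac{\pi}{4} \right)}}{4} = f(x).
F(7) = - \frac{3 \cos{\left(\frac{\pi}{4} + \frac{7}{2} \right)}}{2} + \frac{5 e^{21}}{4}; F(2) = - \frac{3 \cos{\left(\frac{\pi}{4} + 1 \right)}}{2} + \frac{5 e^{6}}{4}.
Integral = F(7) - F(2) = - \frac{5 e^{6}}{4} + \frac{3 \cos{\left(\frac{\pi}{4} + 1 \right)}}{2} - \frac{3 \cos{\left(\frac{\pi}{4} + \frac{7}{2} \right)}}{2} + \frac{5 e^{21}}{4}.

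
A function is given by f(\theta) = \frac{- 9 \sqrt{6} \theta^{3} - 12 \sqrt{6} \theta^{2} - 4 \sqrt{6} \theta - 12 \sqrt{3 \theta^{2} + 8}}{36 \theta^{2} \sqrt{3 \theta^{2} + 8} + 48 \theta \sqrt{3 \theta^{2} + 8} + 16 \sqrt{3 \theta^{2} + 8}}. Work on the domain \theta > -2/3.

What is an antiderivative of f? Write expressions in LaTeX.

An antiderivative is F(\theta) = - \frac{\sqrt{\frac{\theta^{2}}{2} + \frac{4}{3}}}{2} + \frac{1}{3 \theta + 2}.

A candidate is checked by its d/d\theta: the result must match f(\theta).
Check: d/d\theta[- \frac{\sqrt{\frac{\theta^{2}}{2} + \frac{4}{3}}}{2} + \frac{1}{3 \theta + 2}] = \frac{- 9 \sqrt{6} \theta^{3} - 12 \sqrt{6} \theta^{2} - 4 \sqrt{6} \theta - 12 \sqrt{3 \theta^{2} + 8}}{36 \theta^{2} \sqrt{3 \theta^{2} + 8} + 48 \theta \sqrt{3 \theta^{2} + 8} + 16 \sqrt{3 \theta^{2} + 8}} = f(\theta).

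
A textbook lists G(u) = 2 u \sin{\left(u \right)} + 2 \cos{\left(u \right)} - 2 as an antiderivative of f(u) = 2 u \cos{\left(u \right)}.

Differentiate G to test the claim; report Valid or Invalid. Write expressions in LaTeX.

Valid - the claim checks out under differentiation.

d/du[G] = 2 u \cos{\left(u \right)}
This equals f(u) exactly, so the claim holds.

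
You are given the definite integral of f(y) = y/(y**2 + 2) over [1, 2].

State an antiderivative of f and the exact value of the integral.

f matches the chain-rule pattern g'(h)*h' with inner function h(y) = y**2/2 + 1; substituting u = h(y) collapses the integral.
F(y) = log(y**2/2 + 1)/2 is an antiderivative of f.
Check: d/dy[log(y**2/2 + 1)/2] = y/(y**2 + 2) = f(y).
F(2) = log(3)/2; F(1) = log(3/2)/2.
Integral = F(2) - F(1) = -log(3/2)/2 + log(3)/2.

Antiderivative: F(y) = log(y**2/2 + 1)/2; value = -log(3/2)/2 + log(3)/2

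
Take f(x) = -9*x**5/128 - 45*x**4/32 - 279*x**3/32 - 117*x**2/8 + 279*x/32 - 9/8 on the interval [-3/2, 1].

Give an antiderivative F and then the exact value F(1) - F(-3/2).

f matches the chain-rule pattern g'(h)*h' with inner function h(x) = -x**2/4 - 2*x + 1/2; substituting u = h(x) collapses the integral.
F(x) = -3*x**6/256 - 9*x**5/32 - 279*x**4/128 - 39*x**3/8 + 279*x**2/64 - 9*x/8 is an antiderivative of f.
Check: d/dx[-3*x**6/256 - 9*x**5/32 - 279*x**4/128 - 39*x**3/8 + 279*x**2/64 - 9*x/8] = -9*x**5/128 - 45*x**4/32 - 279*x**3/32 - 117*x**2/8 + 279*x/32 - 9/8 = f(x).
F(1) = -1053/256; F(-3/2) = 309933/16384.
Integral = F(1) - F(-3/2) = -377325/16384.

Antiderivative: F(x) = -3*x**6/256 - 9*x**5/32 - 279*x**4/128 - 39*x**3/8 + 279*x**2/64 - 9*x/8; value = -377325/16384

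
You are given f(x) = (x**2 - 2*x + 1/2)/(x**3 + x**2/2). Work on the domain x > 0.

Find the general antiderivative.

The denominator factors as x**2*(2*x + 1); partial fractions split f into directly integrable pieces: 14/(2*x + 1) - 6/x + x**(-2).
Check: d/dx[(-6*x*log(x) + 7*x*log(x + 1/2) - 1)/x] = (2*x**2 - 4*x + 1)/(2*x**3 + x**2), which equals f(x).

F(x) = (-6*x*log(x) + 7*x*log(x + 1/2) - 1)/x + C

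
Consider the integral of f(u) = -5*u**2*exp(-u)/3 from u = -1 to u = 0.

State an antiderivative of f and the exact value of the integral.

Recognize the product-rule pattern: f = v'r + vr' with v = 5*u**2/3 + 10*u/3 + 10/3, r = exp(-u), so integration by parts undoes it.
F(u) = 5*u**2*exp(-u)/3 + 10*u*exp(-u)/3 + 10*exp(-u)/3 is an antiderivative of f.
Check: d/du[5*u**2*exp(-u)/3 + 10*u*exp(-u)/3 + 10*exp(-u)/3] = -5*u**2*exp(-u)/3 = f(u).
F(0) = 10/3; F(-1) = 5*exp(1)/3.
Integral = F(0) - F(-1) = 10/3 - 5*exp(1)/3.

Antiderivative: F(u) = 5*u**2*exp(-u)/3 + 10*u*exp(-u)/3 + 10*exp(-u)/3; value = 10/3 - 5*exp(1)/3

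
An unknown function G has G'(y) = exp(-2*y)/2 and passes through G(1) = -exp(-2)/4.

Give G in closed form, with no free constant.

The proposed G(y) is checked by its d/dy: the result must match the given G'(y).
A general antiderivative is -exp(-2*y)/4 + C.
The condition gives C = -exp(-2)/4 - (-exp(-2)/4) = 0.
So G(y) = -exp(-2*y)/4.
Check: d/dy[-exp(-2*y)/4] = exp(-2*y)/2 = G'(y).

G(y) = -exp(-2*y)/4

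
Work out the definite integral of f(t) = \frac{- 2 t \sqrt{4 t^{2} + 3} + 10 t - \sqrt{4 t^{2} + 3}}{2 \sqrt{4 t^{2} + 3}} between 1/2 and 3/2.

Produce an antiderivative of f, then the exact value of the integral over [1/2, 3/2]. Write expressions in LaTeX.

Antiderivative: F(t) = - \frac{t^{2}}{2} - \frac{t}{2} + \frac{5 \sqrt{4 t^{2} + 3}}{4}; value = -4 + \frac{5 \sqrt{3}}{2}

Since d/dt undoes antidifferentiation here, F'(t) = f(t) is required of F(t).
F(t) = - \frac{t^{2}}{2} - \frac{t}{2} + \frac{5 \sqrt{4 t^{2} + 3}}{4} is an antiderivative of f.
Check: d/dt[- \frac{t^{2}}{2} - \frac{t}{2} + \frac{5 \sqrt{4 t^{2} + 3}}{4}] = \frac{- 2 t \sqrt{4 t^{2} + 3} + 10 t - \sqrt{4 t^{2} + 3}}{2 \sqrt{4 t^{2} + 3}} = f(t).
F(3/2) = - \frac{15}{8} + \frac{5 \sqrt{3}}{2}; F(1/2) = \frac{17}{8}.
Integral = F(3/2) - F(1/2) = -4 + \frac{5 \sqrt{3}}{2}.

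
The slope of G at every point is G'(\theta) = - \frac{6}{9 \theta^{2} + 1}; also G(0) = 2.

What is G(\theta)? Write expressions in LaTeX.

Whatever form G(\theta) takes, its d/d\theta must return the stated G'(\theta).
A general antiderivative is - 2 \operatorname{atan}{\left(3 \theta \right)} + C.
The condition gives C = 2 - (0) = 2.
So G(\theta) = - 2 \left(\operatorname{atan}{\left(3 \theta \right)} - 1\right).
Check: d/d\theta[- 2 \left(\operatorname{atan}{\left(3 \theta \right)} - 1\right)] = - \frac{6}{9 \theta^{2} + 1} = G'(\theta).

G(\theta) = - 2 \left(\operatorname{atan}{\left(3 \theta \right)} - 1\right)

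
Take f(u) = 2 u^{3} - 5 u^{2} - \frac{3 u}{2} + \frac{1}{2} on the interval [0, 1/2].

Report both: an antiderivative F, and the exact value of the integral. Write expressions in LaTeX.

Antiderivative: F(u) = \frac{u^{4}}{2} - \frac{5 u^{3}}{3} - \frac{3 u^{2}}{4} + \frac{u}{2}; value = - \frac{11}{96}

Integrate term by term and add the pieces.
F(u) = \frac{u^{4}}{2} - \frac{5 u^{3}}{3} - \frac{3 u^{2}}{4} + \frac{u}{2} is an antiderivative of f.
Check: d/du[\frac{u^{4}}{2} - \frac{5 u^{3}}{3} - \frac{3 u^{2}}{4} + \frac{u}{2}] = 2 u^{3} - 5 u^{2} - \frac{3 u}{2} + \frac{1}{2} = f(u).
F(1/2) = - \frac{11}{96}; F(0) = 0.
Integral = F(1/2) - F(0) = - \frac{11}{96}.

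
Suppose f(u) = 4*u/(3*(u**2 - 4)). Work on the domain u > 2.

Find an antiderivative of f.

The denominator factors as 3*(u - 2)*(u + 2); partial fractions split f into directly integrable pieces: 2/(3*(u + 2)) + 2/(3*(u - 2)).
Check: d/du[2*log(u**2 - 4)/3] = 4*u/(3*u**2 - 12), which equals f(u).

An antiderivative is F(u) = 2*log(u**2 - 4)/3.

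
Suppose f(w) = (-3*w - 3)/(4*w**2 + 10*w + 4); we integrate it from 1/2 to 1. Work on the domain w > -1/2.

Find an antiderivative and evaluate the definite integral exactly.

Factor the denominator (2*(w + 2)*(2*w + 1)) and decompose: f = -1/(2*(2*w + 1)) - 1/(2*(w + 2)); each piece integrates to a log, atan, or power term.
F(w) = -(log(w + 1/2) + 2*log(w + 2))/4 is an antiderivative of f.
Check: d/dw[-(log(w + 1/2) + 2*log(w + 2))/4] = (-3*w - 3)/(4*w**2 + 10*w + 4) = f(w).
F(1) = -log(3)/2 - log(3/2)/4; F(1/2) = -log(5/2)/2.
Integral = F(1) - F(1/2) = -log(3)/2 - log(3/2)/4 + log(5/2)/2.

Antiderivative: F(w) = -(log(w + 1/2) + 2*log(w + 2))/4; value = -log(3)/2 - log(3/2)/4 + log(5/2)/2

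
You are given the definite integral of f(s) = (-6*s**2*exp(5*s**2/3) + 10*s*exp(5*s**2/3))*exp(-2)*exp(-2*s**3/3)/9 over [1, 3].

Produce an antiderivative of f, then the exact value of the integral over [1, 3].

Antiderivative: F(s) = exp(-2)*exp(5*s**2/3)*exp(-2*s**3/3)/3; value = -exp(-1)/3 + exp(-5)/3

f matches the chain-rule pattern g'(h)*h' with inner function h(s) = -2*s**3/3 + 5*s**2/3 - 2; substituting u = h(s) collapses the integral.
F(s) = exp(-2)*exp(5*s**2/3)*exp(-2*s**3/3)/3 is an antiderivative of f.
Check: d/ds[exp(-2)*exp(5*s**2/3)*exp(-2*s**3/3)/3] = (-6*s**2*exp(5*s**2/3) + 10*s*exp(5*s**2/3))*exp(-2)*exp(-2*s**3/3)/9 = f(s).
F(3) = exp(-5)/3; F(1) = exp(-1)/3.
Integral = F(3) - F(1) = -exp(-1)/3 + exp(-5)/3.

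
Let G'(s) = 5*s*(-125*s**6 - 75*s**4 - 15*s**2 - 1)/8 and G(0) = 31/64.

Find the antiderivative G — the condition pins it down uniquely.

G(s) = -625*s**8/64 - 125*s**6/16 - 75*s**4/32 - 5*s**2/16 + 31/64

G'(s) matches the chain-rule pattern g'(h)*h' with inner function h(s) = -5*s**2/4 - 1/4; substituting u = h(s) collapses the integral.
A general antiderivative is -4*(-5*s**2/4 - 1/4)**4 + C.
The condition gives C = 31/64 - (-1/64) = 1/2.
So G(s) = -625*s**8/64 - 125*s**6/16 - 75*s**4/32 - 5*s**2/16 + 31/64.
Check: d/ds[-625*s**8/64 - 125*s**6/16 - 75*s**4/32 - 5*s**2/16 + 31/64] = -625*s**7/8 - 375*s**5/8 - 75*s**3/8 - 5*s/8, which equals G'(s).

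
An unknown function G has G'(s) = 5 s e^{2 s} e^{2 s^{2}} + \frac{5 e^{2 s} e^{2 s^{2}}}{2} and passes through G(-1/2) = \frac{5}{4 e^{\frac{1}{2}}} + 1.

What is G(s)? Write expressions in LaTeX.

G(s) = \frac{5 e^{2 s} e^{2 s^{2}} + 4}{4}

The substitution u = 2 s^{2} + 2 s works: G'(s) is exactly (dG/du)*(du/ds) for that inner function.
A general antiderivative is \frac{5 e^{2 s^{2} + 2 s}}{4} + C.
The condition gives C = \frac{5}{4 e^{\frac{1}{2}}} + 1 - (\frac{5}{4 e^{\frac{1}{2}}}) = 1.
So G(s) = \frac{5 e^{2 s} e^{2 s^{2}} + 4}{4}.
Check: d/ds[\frac{5 e^{2 s} e^{2 s^{2}} + 4}{4}] = 5 s e^{2 s} e^{2 s^{2}} + \frac{5 e^{2 s} e^{2 s^{2}}}{2} = G'(s).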